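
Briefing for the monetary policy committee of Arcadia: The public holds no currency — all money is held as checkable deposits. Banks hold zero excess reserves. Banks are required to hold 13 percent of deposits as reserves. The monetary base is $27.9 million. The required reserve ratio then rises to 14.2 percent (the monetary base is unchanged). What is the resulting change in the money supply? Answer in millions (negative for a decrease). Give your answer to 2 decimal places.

-18.14 million

Initially m₁ = 1 / (0.13) ≈ 7.69231, so M₁ = 7.69231 × 27.9 ≈ 214.6154 million.
After the change m₂ = 1 / (0.142) ≈ 7.04225, so M₂ = 7.04225 × 27.9 ≈ 196.4788 million.
ΔM = M₂ − M₁ = 196.4788 − 214.6154 = -18.1366 million.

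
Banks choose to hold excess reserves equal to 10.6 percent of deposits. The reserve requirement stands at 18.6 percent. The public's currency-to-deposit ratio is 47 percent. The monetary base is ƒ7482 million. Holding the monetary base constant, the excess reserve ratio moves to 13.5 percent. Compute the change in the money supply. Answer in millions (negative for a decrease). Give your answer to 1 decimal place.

Initially m₁ = (1 + 0.47) / (0.186 + 0.106 + 0.47) ≈ 1.929134, so M₁ = 1.929134 × 7482 ≈ 14433.7806 million.
After the change m₂ = (1 + 0.47) / (0.186 + 0.135 + 0.47) ≈ 1.858407, so M₂ = 1.858407 × 7482 ≈ 13904.6012 million.
ΔM = M₂ − M₁ = 13904.6012 − 14433.7806 = -529.1794 million.

-529.2 million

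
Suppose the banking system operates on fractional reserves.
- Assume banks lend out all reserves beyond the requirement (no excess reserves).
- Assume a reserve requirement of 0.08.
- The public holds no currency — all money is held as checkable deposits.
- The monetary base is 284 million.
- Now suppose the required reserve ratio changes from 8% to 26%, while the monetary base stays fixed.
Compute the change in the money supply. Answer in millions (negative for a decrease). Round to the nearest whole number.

Initially m₁ = 1 / (0.08) = 12.5, so M₁ = 12.5 × 284 = 3550 million.
After the change m₂ = 1 / (0.26) ≈ 3.8462, so M₂ = 3.8462 × 284 = 1092.3208 million.
ΔM = M₂ − M₁ = 1092.3208 − 3550 = -2457.6792 million.

-2458 million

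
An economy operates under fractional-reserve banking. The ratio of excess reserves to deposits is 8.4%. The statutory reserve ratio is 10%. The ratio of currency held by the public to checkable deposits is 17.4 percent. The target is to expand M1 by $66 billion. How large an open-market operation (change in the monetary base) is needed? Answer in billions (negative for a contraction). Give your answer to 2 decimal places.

$20.13 billion

The money multiplier is m = (1 + c) / (rr + e + c) = (1 + 0.174) / (0.1 + 0.084 + 0.174) ≈ 3.27933.
ΔMB = ΔM / m = (+66) / 3.27933 ≈ 20.1261 billion.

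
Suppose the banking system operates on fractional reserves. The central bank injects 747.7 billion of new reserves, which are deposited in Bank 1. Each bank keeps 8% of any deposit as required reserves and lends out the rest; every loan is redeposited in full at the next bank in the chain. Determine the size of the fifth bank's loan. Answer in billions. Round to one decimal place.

Each bank lends a fraction (1 − rr) = 0.9200 of the deposit it receives, so Bank 5 receives 747.7·0.9200^4 and lends 747.7·0.9200^5 ≈ 492.7953 billion.

492.8 billion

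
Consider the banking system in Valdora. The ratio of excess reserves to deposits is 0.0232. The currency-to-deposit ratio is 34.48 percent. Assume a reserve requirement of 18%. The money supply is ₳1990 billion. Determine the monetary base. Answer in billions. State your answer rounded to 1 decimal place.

₳810.9 billion

The money multiplier is m = (1 + c) / (rr + e + c) = (1 + 0.3448) / (0.18 + 0.0232 + 0.3448) ≈ 2.454015.
MB = M / m = 1990 / 2.454015 ≈ 810.916 billion.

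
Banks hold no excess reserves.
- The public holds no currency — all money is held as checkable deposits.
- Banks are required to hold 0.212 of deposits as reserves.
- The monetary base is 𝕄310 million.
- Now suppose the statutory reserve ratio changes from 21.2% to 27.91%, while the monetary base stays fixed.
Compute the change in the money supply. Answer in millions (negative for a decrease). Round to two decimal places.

-351.55 million

Initially m₁ = 1 / (0.212) ≈ 4.716981, so M₁ = 4.716981 × 310 ≈ 1462.2641 million.
After the change m₂ = 1 / (0.2791) ≈ 3.582945, so M₂ = 3.582945 × 310 ≈ 1110.713 million.
ΔM = M₂ − M₁ = 1110.713 − 1462.2641 = -351.5511 million.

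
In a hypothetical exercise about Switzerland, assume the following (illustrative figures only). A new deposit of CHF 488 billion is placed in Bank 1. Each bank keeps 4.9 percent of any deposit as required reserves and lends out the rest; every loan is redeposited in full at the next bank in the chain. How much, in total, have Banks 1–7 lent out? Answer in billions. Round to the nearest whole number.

Bank i lends (1 − rr)^i of the original deposit: Bank 1 lends 488·0.9510 = 464.0880, Bank 2 lends 488·0.9510² ≈ 441.3477, and so on.
Summing a geometric series: total = 488·[0.9510·(1 − 0.9510^7) / (1 − 0.9510)] ≈ 2808.2134 billion.

CHF 2808 billion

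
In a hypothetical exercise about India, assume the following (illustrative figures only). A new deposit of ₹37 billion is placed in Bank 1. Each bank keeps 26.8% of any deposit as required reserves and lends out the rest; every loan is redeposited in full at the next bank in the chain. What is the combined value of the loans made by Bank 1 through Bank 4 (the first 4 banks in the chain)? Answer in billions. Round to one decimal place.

₹72.0 billion

Bank i lends (1 − rr)^i of the original deposit: Bank 1 lends 37·0.7320 = 27.0840, Bank 2 lends 37·0.7320² ≈ 19.8255, and so on.
Summing a geometric series: total = 37·[0.7320·(1 − 0.7320^4) / (1 − 0.7320)] ≈ 72.0447 billion.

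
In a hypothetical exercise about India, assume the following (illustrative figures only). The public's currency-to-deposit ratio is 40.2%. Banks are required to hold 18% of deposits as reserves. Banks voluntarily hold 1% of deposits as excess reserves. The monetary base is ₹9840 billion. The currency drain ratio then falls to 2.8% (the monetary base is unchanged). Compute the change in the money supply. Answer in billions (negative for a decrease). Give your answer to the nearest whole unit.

Initially m₁ = (1 + 0.402) / (0.18 + 0.01 + 0.402) ≈ 2.36824, so M₁ = 2.36824 × 9840 = 23303.4816 billion.
After the change m₂ = (1 + 0.028) / (0.18 + 0.01 + 0.028) ≈ 4.71560, so M₂ = 4.71560 × 9840 = 46401.504 billion.
ΔM = M₂ − M₁ = 46401.504 − 23303.4816 = 23098.0224 billion.

₹23098 billion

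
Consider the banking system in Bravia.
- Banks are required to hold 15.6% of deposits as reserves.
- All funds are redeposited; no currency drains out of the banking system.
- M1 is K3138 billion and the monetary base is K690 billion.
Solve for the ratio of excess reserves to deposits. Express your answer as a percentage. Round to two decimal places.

Using m = M/MB = 3138/690 ≈ 4.547826. Since m = (1 + c)/(c + rr + e), the denominator satisfies c + rr + e = (1 + c)/m = (1 + 0) / 4.547826 ≈ 0.219885.
With c = 0 and rr = 0.156, the ratio of excess reserves to deposits is 0.219885 − 0 − 0.156 = 0.063885.

6.39%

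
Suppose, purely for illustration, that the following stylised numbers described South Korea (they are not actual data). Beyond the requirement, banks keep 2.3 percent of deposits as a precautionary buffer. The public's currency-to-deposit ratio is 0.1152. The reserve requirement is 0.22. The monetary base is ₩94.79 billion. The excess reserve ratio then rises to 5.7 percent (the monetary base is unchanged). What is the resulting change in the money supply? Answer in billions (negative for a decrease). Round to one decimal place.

Initially m₁ = (1 + 0.1152) / (0.22 + 0.023 + 0.1152) ≈ 3.1133, so M₁ = 3.1133 × 94.79 ≈ 295.1097 billion.
After the change m₂ = (1 + 0.1152) / (0.22 + 0.057 + 0.1152) ≈ 2.8434, so M₂ = 2.8434 × 94.79 ≈ 269.5259 billion.
ΔM = M₂ − M₁ = 269.5259 − 295.1097 = -25.5838 billion.

-25.6 billion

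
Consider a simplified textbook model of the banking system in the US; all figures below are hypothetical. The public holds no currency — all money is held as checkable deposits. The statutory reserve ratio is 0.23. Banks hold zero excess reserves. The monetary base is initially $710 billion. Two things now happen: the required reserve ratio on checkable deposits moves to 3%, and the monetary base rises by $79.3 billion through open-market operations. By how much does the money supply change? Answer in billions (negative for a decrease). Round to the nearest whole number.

$23223 billion

Before: m₁ = 1 / (0.23) ≈ 4.3478, MB₁ = 710, so M₁ = 4.3478 × 710 = 3086.938 billion.
After: m₂ = 1 / (0.03) ≈ 33.3333, MB₂ = 710 + 79.3 = 789.3, so M₂ = 33.3333 × 789.3 ≈ 26309.9737 billion.
ΔM = M₂ − M₁ = 26309.9737 − 3086.938 = 23223.0357 billion.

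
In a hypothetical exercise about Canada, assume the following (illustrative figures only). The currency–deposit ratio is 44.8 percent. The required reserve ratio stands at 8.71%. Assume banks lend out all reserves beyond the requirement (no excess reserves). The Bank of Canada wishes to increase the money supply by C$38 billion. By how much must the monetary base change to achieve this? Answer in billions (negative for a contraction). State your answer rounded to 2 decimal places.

C$14.04 billion

The money multiplier is m = (1 + c) / (rr + c) = (1 + 0.448) / (0.0871 + 0.448) ≈ 2.70604.
ΔMB = ΔM / m = (+38) / 2.70604 ≈ 14.0427 billion.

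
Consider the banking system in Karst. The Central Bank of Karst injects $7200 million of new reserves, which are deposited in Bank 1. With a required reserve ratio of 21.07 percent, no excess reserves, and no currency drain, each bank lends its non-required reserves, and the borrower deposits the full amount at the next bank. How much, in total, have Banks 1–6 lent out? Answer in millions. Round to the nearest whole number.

$20450 million

Bank i lends (1 − rr)^i of the original deposit: Bank 1 lends 7200·0.7893 = 5682.9600, Bank 2 lends 7200·0.7893² ≈ 4485.5603, and so on.
Summing a geometric series: total = 7200·[0.7893·(1 − 0.7893^6) / (1 − 0.7893)] ≈ 20450.0803 million.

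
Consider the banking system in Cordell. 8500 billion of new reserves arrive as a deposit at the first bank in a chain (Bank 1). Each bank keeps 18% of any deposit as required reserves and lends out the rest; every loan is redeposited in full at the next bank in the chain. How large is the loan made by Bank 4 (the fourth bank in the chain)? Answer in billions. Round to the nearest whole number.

Each bank lends a fraction (1 − rr) = 0.8200 of the deposit it receives, so Bank 4 receives 8500·0.8200^3 and lends 8500·0.8200^4 ≈ 3843.0350 billion.

3843 billion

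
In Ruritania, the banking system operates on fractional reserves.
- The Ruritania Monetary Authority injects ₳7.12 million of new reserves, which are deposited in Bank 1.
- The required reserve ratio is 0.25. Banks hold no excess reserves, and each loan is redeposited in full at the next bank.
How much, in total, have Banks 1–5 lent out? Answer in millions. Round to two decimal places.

Bank i lends (1 − rr)^i of the original deposit: Bank 1 lends 7.12·0.7500 = 5.3400, Bank 2 lends 7.12·0.7500² = 4.0050, and so on.
Summing a geometric series: total = 7.12·[0.7500·(1 − 0.7500^5) / (1 − 0.7500)] ≈ 16.2912 million.

₳16.29 million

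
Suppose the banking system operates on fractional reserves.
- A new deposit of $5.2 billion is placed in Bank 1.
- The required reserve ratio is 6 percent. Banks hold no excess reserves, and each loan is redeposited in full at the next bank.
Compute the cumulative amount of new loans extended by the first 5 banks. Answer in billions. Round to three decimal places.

$21.678 billion

Bank i lends (1 − rr)^i of the original deposit: Bank 1 lends 5.2·0.9400 = 4.8880, Bank 2 lends 5.2·0.9400² ≈ 4.5947, and so on.
Summing a geometric series: total = 5.2·[0.9400·(1 − 0.9400^5) / (1 − 0.9400)] ≈ 21.6780 billion.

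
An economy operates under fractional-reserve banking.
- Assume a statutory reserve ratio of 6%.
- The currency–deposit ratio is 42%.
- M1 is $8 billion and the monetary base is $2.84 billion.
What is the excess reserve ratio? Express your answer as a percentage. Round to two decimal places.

Using m = M/MB = 8/2.84 ≈ 2.816901. Since m = (1 + c)/(c + rr + e), the denominator satisfies c + rr + e = (1 + c)/m = (1 + 0.42) / 2.816901 ≈ 0.504100.
With c = 0.42 and rr = 0.06, the excess reserve ratio is 0.504100 − 0.42 − 0.06 = 0.0241.

2.41%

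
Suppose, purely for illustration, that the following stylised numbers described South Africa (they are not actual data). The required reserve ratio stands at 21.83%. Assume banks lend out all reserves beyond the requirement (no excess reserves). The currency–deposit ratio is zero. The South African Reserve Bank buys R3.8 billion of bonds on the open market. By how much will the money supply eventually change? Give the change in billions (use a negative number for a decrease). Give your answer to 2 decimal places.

R17.41 billion

The simple money multiplier is m = 1/rr = 1/0.2183 ≈ 4.5809.
An open-market purchase increases the monetary base by 3.8 billion, so ΔM = m × ΔMB = 4.5809 × 3.8 ≈ 17.4074 billion.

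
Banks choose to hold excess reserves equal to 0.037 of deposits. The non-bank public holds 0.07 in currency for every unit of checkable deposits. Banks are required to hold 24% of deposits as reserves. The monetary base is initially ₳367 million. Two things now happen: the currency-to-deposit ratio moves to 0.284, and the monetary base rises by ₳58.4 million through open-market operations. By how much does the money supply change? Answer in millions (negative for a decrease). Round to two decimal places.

-158.03 million

Before: m₁ = (1 + 0.07) / (0.24 + 0.037 + 0.07) ≈ 3.083573, MB₁ = 367, so M₁ = 3.083573 × 367 ≈ 1131.6713 million.
After: m₂ = (1 + 0.284) / (0.24 + 0.037 + 0.284) ≈ 2.288770, MB₂ = 367 + 58.4 = 425.4, so M₂ = 2.288770 × 425.4 ≈ 973.6428 million.
ΔM = M₂ − M₁ = 973.6428 − 1131.6713 = -158.0285 million.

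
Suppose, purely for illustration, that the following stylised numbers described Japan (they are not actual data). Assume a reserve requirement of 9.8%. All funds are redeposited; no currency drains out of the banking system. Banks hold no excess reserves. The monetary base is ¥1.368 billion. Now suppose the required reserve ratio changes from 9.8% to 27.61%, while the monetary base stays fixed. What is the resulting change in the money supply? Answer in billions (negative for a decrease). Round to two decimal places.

Initially m₁ = 1 / (0.098) ≈ 10.2041, so M₁ = 10.2041 × 1.368 ≈ 13.9592 billion.
After the change m₂ = 1 / (0.2761) ≈ 3.6219, so M₂ = 3.6219 × 1.368 ≈ 4.9548 billion.
ΔM = M₂ − M₁ = 4.9548 − 13.9592 = -9.0044 billion.

-9.00 billion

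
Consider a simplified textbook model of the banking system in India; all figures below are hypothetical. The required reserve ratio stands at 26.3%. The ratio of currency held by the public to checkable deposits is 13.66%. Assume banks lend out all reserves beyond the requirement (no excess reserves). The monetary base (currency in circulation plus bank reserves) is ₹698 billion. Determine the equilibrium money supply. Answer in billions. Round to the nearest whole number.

₹1985 billion

The money multiplier is m = (1 + c) / (rr + c) = (1 + 0.1366) / (0.263 + 0.1366) ≈ 2.8443.
So M = m × MB = 2.8443 × 698 = 1985.3214 billion.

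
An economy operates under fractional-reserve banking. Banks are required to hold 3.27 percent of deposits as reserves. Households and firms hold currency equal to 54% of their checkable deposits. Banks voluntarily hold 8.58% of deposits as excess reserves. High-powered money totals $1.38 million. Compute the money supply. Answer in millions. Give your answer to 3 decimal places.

$3.227 million

The money multiplier is m = (1 + c) / (rr + e + c) = (1 + 0.54) / (0.0327 + 0.0858 + 0.54) ≈ 2.33865.
So M = m × MB = 2.33865 × 1.38 ≈ 3.2273 million.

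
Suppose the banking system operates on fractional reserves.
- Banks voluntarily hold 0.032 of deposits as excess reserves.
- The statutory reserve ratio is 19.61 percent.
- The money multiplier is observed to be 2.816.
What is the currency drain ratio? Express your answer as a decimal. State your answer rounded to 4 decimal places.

0.1970

Using m = 2.816. From m = (1 + c)/(c + rr + e), rearranging gives 1 + c = m·(c + rr + e), so c·(1 − m) = m·(rr + e) − 1.
Hence c = [m·(rr + e) − 1]/(1 − m) = [2.816 × (0.1961 + 0.032) − 1] / (1 − 2.816) ≈ 0.196955.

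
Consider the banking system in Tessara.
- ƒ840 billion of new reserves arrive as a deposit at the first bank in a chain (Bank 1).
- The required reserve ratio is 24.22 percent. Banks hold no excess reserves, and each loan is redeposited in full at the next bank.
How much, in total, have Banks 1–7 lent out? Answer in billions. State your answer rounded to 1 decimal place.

Bank i lends (1 − rr)^i of the original deposit: Bank 1 lends 840·0.7578 = 636.5520, Bank 2 lends 840·0.7578² ≈ 482.3791, and so on.
Summing a geometric series: total = 840·[0.7578·(1 − 0.7578^7) / (1 − 0.7578)] ≈ 2251.0339 billion.

ƒ2251.0 billion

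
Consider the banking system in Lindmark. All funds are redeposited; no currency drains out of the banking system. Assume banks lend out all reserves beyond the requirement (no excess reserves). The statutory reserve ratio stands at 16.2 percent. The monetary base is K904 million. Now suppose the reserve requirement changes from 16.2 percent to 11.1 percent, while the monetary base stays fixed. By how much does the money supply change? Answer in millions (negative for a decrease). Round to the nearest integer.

Initially m₁ = 1 / (0.162) ≈ 6.1728, so M₁ = 6.1728 × 904 = 5580.2112 million.
After the change m₂ = 1 / (0.111) ≈ 9.0090, so M₂ = 9.0090 × 904 = 8144.136 million.
ΔM = M₂ − M₁ = 8144.136 − 5580.2112 = 2563.9248 million.

K2564 million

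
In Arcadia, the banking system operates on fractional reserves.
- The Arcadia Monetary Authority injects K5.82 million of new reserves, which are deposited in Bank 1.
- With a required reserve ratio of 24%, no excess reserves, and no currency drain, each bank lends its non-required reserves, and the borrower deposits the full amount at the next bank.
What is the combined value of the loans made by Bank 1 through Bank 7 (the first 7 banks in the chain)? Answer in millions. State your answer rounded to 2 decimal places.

K15.73 million

Bank i lends (1 − rr)^i of the original deposit: Bank 1 lends 5.82·0.7600 = 4.4232, Bank 2 lends 5.82·0.7600² ≈ 3.3616, and so on.
Summing a geometric series: total = 5.82·[0.7600·(1 − 0.7600^7) / (1 − 0.7600)] ≈ 15.7309 million.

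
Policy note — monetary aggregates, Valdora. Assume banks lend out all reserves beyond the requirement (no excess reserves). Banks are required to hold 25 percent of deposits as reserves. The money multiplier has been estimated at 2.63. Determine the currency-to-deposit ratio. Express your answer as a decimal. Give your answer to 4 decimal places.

0.2101

Using m = 2.63. From m = (1 + c)/(c + rr + e), rearranging gives 1 + c = m·(c + rr + e), so c·(1 − m) = m·(rr + e) − 1.
Hence c = [m·(rr + e) − 1]/(1 − m) = [2.63 × (0.25 + 0) − 1] / (1 − 2.63) ≈ 0.210123.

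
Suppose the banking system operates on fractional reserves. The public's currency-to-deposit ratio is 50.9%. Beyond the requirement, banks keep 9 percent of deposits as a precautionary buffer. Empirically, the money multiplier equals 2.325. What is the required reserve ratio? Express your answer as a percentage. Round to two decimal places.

5.00%

Using m = 2.325. Since m = (1 + c)/(c + rr + e), the denominator satisfies c + rr + e = (1 + c)/m = (1 + 0.509) / 2.325 ≈ 0.649032.
With c = 0.509 and e = 0.09, the required reserve ratio is 0.649032 − 0.509 − 0.09 = 0.050032.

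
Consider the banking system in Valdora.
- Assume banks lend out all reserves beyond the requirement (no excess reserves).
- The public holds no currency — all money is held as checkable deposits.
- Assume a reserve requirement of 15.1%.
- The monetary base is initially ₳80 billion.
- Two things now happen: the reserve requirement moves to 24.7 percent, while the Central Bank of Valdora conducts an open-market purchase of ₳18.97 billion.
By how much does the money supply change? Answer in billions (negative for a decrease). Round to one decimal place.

-129.1 billion

Before: m₁ = 1 / (0.151) ≈ 6.6225, MB₁ = 80, so M₁ = 6.6225 × 80 = 529.8 billion.
After: m₂ = 1 / (0.247) ≈ 4.0486, MB₂ = 80 + 18.97 = 98.97, so M₂ = 4.0486 × 98.97 ≈ 400.6899 billion.
ΔM = M₂ − M₁ = 400.6899 − 529.8 = -129.1101 billion.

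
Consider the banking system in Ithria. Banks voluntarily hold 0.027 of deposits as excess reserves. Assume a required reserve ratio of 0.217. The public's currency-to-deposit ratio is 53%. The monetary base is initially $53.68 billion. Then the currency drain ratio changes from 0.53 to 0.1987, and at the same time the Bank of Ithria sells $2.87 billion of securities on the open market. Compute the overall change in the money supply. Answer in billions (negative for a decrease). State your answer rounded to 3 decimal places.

Before: m₁ = (1 + 0.53) / (0.217 + 0.027 + 0.53) ≈ 1.976744, MB₁ = 53.68, so M₁ = 1.976744 × 53.68 ≈ 106.1116 billion.
After: m₂ = (1 + 0.1987) / (0.217 + 0.027 + 0.1987) ≈ 2.707703, MB₂ = 53.68 − 2.87 = 50.81, so M₂ = 2.707703 × 50.81 ≈ 137.5784 billion.
ΔM = M₂ − M₁ = 137.5784 − 106.1116 = 31.4668 billion.

$31.467 billion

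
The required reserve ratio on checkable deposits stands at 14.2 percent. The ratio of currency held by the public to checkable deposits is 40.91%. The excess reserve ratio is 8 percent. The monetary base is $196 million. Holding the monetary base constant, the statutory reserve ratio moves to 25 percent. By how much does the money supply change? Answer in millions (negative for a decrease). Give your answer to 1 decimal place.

Initially m₁ = (1 + 0.4091) / (0.142 + 0.08 + 0.4091) ≈ 2.23277, so M₁ = 2.23277 × 196 ≈ 437.6229 million.
After the change m₂ = (1 + 0.4091) / (0.25 + 0.08 + 0.4091) ≈ 1.90651, so M₂ = 1.90651 × 196 ≈ 373.676 million.
ΔM = M₂ − M₁ = 373.676 − 437.6229 = -63.9469 million.

-63.9 million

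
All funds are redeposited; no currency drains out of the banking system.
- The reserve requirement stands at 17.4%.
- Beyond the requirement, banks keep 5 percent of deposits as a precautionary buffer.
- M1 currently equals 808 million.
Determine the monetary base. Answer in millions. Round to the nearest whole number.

The money multiplier is m = 1 / (rr + e) = 1 / (0.174 + 0.05) ≈ 4.4643.
MB = M / m = 808 / 4.4643 ≈ 180.9914 million.

181 million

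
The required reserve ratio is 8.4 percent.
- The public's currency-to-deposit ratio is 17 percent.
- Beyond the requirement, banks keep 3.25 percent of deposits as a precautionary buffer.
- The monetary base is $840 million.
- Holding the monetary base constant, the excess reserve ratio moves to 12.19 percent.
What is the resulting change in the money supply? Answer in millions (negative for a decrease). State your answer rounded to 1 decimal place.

-815.8 million

Initially m₁ = (1 + 0.17) / (0.084 + 0.0325 + 0.17) ≈ 4.08377, so M₁ = 4.08377 × 840 = 3430.3668 million.
After the change m₂ = (1 + 0.17) / (0.084 + 0.1219 + 0.17) ≈ 3.11253, so M₂ = 3.11253 × 840 = 2614.5252 million.
ΔM = M₂ − M₁ = 2614.5252 − 3430.3668 = -815.8416 million.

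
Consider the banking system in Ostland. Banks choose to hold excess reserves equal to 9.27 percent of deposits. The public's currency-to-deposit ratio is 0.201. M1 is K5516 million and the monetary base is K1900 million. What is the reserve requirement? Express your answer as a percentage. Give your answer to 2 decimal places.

Using m = M/MB = 5516/1900 ≈ 2.903158. Since m = (1 + c)/(c + rr + e), the denominator satisfies c + rr + e = (1 + c)/m = (1 + 0.201) / 2.903158 ≈ 0.413687.
With c = 0.201 and e = 0.0927, the reserve requirement is 0.413687 − 0.201 − 0.0927 = 0.119987.

12.00%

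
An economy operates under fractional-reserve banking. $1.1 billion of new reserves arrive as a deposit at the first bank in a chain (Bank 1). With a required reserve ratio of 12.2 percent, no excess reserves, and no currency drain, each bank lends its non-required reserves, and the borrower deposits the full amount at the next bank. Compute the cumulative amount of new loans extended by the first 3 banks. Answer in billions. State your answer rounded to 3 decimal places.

$2.558 billion

Bank i lends (1 − rr)^i of the original deposit: Bank 1 lends 1.1·0.8780 = 0.9658, Bank 2 lends 1.1·0.8780² ≈ 0.8480, and so on.
Summing a geometric series: total = 1.1·[0.8780·(1 − 0.8780^3) / (1 − 0.8780)] ≈ 2.5583 billion.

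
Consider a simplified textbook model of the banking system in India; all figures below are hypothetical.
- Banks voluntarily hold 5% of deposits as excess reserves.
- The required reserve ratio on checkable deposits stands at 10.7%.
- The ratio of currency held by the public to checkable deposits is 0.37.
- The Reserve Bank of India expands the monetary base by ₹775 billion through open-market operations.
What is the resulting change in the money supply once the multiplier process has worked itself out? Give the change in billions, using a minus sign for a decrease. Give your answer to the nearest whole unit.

The money multiplier is m = (1 + c) / (rr + e + c) = (1 + 0.37) / (0.107 + 0.05 + 0.37) ≈ 2.5996.
The purchase adds 775 billion of base, so ΔM = m × ΔMB = 2.5996 × (+775) = 2014.69 billion.

₹2015 billion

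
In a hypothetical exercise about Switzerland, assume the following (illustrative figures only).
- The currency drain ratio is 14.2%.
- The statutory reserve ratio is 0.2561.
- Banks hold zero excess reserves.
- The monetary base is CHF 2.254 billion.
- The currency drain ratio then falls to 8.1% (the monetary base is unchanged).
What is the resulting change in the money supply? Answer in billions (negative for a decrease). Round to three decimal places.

Initially m₁ = (1 + 0.142) / (0.2561 + 0.142) ≈ 2.86863, so M₁ = 2.86863 × 2.254 ≈ 6.4659 billion.
After the change m₂ = (1 + 0.081) / (0.2561 + 0.081) ≈ 3.20676, so M₂ = 3.20676 × 2.254 ≈ 7.228 billion.
ΔM = M₂ − M₁ = 7.228 − 6.4659 = 0.7621 billion.

CHF 0.762 billion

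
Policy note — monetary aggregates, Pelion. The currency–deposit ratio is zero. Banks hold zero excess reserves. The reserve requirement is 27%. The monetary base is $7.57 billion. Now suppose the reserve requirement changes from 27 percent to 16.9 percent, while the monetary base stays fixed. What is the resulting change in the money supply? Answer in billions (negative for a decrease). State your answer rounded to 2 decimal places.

Initially m₁ = 1 / (0.27) ≈ 3.7037, so M₁ = 3.7037 × 7.57 ≈ 28.037 billion.
After the change m₂ = 1 / (0.169) ≈ 5.9172, so M₂ = 5.9172 × 7.57 ≈ 44.7932 billion.
ΔM = M₂ − M₁ = 44.7932 − 28.037 = 16.7562 billion.

$16.76 billion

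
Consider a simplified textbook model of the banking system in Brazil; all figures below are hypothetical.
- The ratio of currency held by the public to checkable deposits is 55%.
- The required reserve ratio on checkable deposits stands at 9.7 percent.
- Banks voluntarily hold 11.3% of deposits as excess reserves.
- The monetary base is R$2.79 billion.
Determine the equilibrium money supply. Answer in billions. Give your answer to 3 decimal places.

R$5.690 billion

The money multiplier is m = (1 + c) / (rr + e + c) = (1 + 0.55) / (0.097 + 0.113 + 0.55) ≈ 2.03947.
So M = m × MB = 2.03947 × 2.79 ≈ 5.6901 billion.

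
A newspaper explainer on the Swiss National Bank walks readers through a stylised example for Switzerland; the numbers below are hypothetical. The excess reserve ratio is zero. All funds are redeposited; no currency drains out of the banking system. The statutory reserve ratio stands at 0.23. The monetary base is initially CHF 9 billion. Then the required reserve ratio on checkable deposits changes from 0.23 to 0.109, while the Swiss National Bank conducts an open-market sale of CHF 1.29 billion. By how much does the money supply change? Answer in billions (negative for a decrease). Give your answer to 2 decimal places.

CHF 31.60 billion

Before: m₁ = 1 / (0.23) ≈ 4.3478, MB₁ = 9, so M₁ = 4.3478 × 9 = 39.1302 billion.
After: m₂ = 1 / (0.109) ≈ 9.1743, MB₂ = 9 − 1.29 = 7.71, so M₂ = 9.1743 × 7.71 ≈ 70.7339 billion.
ΔM = M₂ − M₁ = 70.7339 − 39.1302 = 31.6037 billion.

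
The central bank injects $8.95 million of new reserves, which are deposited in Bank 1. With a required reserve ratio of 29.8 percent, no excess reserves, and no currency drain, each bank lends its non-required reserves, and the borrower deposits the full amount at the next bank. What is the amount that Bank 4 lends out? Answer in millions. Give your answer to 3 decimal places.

Each bank lends a fraction (1 − rr) = 0.7020 of the deposit it receives, so Bank 4 receives 8.95·0.7020^3 and lends 8.95·0.7020^4 ≈ 2.1736 million.

$2.174 million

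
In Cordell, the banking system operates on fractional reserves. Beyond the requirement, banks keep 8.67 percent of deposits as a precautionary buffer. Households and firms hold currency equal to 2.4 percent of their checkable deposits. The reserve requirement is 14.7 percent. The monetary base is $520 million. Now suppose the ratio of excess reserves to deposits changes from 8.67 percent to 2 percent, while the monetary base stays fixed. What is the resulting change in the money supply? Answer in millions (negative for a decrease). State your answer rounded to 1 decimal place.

$721.6 million

Initially m₁ = (1 + 0.024) / (0.147 + 0.0867 + 0.024) ≈ 3.97361, so M₁ = 3.97361 × 520 = 2066.2772 million.
After the change m₂ = (1 + 0.024) / (0.147 + 0.02 + 0.024) ≈ 5.36126, so M₂ = 5.36126 × 520 = 2787.8552 million.
ΔM = M₂ − M₁ = 2787.8552 − 2066.2772 = 721.578 million.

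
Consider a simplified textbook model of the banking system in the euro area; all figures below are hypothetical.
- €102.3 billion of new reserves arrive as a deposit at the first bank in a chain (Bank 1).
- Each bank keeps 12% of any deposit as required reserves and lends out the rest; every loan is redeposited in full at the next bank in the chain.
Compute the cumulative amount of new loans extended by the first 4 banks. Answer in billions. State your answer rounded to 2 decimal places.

€300.31 billion

Bank i lends (1 − rr)^i of the original deposit: Bank 1 lends 102.3·0.8800 = 90.0240, Bank 2 lends 102.3·0.8800² ≈ 79.2211, and so on.
Summing a geometric series: total = 102.3·[0.8800·(1 − 0.8800^4) / (1 − 0.8800)] ≈ 300.3085 billion.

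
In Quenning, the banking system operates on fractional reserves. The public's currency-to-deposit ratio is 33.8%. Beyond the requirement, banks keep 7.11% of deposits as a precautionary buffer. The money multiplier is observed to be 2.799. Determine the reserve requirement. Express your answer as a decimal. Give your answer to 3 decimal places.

Using m = 2.799. Since m = (1 + c)/(c + rr + e), the denominator satisfies c + rr + e = (1 + c)/m = (1 + 0.338) / 2.799 ≈ 0.478028.
With c = 0.338 and e = 0.0711, the reserve requirement is 0.478028 − 0.338 − 0.0711 = 0.068928.

0.069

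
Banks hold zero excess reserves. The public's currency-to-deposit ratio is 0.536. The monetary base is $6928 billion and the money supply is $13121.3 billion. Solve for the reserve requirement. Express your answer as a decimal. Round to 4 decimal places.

Using m = M/MB = 13121.3/6928 ≈ 1.893952. Since m = (1 + c)/(c + rr + e), the denominator satisfies c + rr + e = (1 + c)/m = (1 + 0.536) / 1.893952 ≈ 0.811003.
With c = 0.536 and e = 0, the reserve requirement is 0.811003 − 0.536 − 0 = 0.275003.

0.2750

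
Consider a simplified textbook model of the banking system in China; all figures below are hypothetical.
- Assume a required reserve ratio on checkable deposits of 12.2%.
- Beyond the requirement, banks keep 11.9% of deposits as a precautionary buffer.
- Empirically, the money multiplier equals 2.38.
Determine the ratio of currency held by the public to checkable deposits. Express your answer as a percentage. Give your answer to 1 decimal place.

Using m = 2.38. From m = (1 + c)/(c + rr + e), rearranging gives 1 + c = m·(c + rr + e), so c·(1 − m) = m·(rr + e) − 1.
Hence c = [m·(rr + e) − 1]/(1 − m) = [2.38 × (0.122 + 0.119) − 1] / (1 − 2.38) = 0.309000.

30.9%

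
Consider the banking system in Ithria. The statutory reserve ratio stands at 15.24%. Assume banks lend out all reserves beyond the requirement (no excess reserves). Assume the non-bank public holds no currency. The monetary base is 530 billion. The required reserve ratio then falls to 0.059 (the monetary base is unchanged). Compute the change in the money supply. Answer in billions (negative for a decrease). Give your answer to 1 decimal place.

5505.4 billion

Initially m₁ = 1 / (0.1524) ≈ 6.56168, so M₁ = 6.56168 × 530 = 3477.6904 billion.
After the change m₂ = 1 / (0.059) ≈ 16.94915, so M₂ = 16.94915 × 530 = 8983.0495 billion.
ΔM = M₂ − M₁ = 8983.0495 − 3477.6904 = 5505.3591 billion.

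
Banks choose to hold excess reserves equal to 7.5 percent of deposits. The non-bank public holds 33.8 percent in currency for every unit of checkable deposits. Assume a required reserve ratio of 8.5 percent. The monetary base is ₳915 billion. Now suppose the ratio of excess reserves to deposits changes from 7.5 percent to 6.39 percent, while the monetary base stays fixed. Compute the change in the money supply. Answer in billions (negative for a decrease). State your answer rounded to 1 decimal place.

Initially m₁ = (1 + 0.338) / (0.085 + 0.075 + 0.338) ≈ 2.68675, so M₁ = 2.68675 × 915 ≈ 2458.3762 billion.
After the change m₂ = (1 + 0.338) / (0.085 + 0.0639 + 0.338) ≈ 2.74800, so M₂ = 2.74800 × 915 = 2514.42 billion.
ΔM = M₂ − M₁ = 2514.42 − 2458.3762 = 56.0438 billion.

₳56.0 billion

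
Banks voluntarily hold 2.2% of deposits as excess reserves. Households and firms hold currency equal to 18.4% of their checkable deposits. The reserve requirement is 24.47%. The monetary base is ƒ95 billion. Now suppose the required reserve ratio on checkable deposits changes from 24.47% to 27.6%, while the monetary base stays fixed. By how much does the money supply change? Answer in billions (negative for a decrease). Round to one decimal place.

-16.2 billion

Initially m₁ = (1 + 0.184) / (0.2447 + 0.022 + 0.184) ≈ 2.6270, so M₁ = 2.6270 × 95 = 249.565 billion.
After the change m₂ = (1 + 0.184) / (0.276 + 0.022 + 0.184) ≈ 2.4564, so M₂ = 2.4564 × 95 = 233.358 billion.
ΔM = M₂ − M₁ = 233.358 − 249.565 = -16.207 billion.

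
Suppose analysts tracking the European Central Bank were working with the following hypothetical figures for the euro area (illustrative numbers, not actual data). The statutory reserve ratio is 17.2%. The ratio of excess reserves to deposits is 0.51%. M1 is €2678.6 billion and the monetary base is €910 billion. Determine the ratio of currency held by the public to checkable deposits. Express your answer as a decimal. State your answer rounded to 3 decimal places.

0.246

Using m = M/MB = 2678.6/910 ≈ 2.943516. From m = (1 + c)/(c + rr + e), rearranging gives 1 + c = m·(c + rr + e), so c·(1 − m) = m·(rr + e) − 1.
Hence c = [m·(rr + e) − 1]/(1 − m) = [2.943516 × (0.172 + 0.0051) − 1] / (1 − 2.943516) ≈ 0.246308.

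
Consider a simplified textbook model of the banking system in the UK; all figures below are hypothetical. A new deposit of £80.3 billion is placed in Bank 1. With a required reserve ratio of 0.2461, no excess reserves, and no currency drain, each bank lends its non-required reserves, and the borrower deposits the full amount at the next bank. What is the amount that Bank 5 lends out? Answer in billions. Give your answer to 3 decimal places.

Each bank lends a fraction (1 − rr) = 0.7539 of the deposit it receives, so Bank 5 receives 80.3·0.7539^4 and lends 80.3·0.7539^5 ≈ 19.5562 billion.

£19.556 billion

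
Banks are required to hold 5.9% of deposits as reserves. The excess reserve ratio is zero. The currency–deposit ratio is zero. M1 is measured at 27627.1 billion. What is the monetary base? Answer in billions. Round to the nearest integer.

1630 billion

With no currency drain and no excess reserves, the money multiplier is m = 1/rr = 1/0.059 ≈ 16.949153.
The monetary base is MB = M / m = 27627.1 / 16.949153 ≈ 1629.9989 billion.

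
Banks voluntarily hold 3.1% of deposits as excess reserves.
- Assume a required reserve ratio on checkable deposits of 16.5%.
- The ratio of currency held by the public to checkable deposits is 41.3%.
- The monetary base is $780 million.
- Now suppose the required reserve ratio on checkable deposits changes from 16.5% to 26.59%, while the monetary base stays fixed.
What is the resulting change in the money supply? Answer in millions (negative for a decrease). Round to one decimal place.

Initially m₁ = (1 + 0.413) / (0.165 + 0.031 + 0.413) ≈ 2.32020, so M₁ = 2.32020 × 780 = 1809.756 million.
After the change m₂ = (1 + 0.413) / (0.2659 + 0.031 + 0.413) ≈ 1.99042, so M₂ = 1.99042 × 780 = 1552.5276 million.
ΔM = M₂ − M₁ = 1552.5276 − 1809.756 = -257.2284 million.

-257.2 million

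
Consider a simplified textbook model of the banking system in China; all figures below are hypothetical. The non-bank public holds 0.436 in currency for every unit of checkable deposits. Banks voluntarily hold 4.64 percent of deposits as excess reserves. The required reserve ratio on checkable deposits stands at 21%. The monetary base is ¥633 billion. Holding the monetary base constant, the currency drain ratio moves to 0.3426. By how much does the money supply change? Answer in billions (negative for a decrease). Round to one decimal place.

¥106.0 billion

Initially m₁ = (1 + 0.436) / (0.21 + 0.0464 + 0.436) ≈ 2.07395, so M₁ = 2.07395 × 633 ≈ 1312.8103 billion.
After the change m₂ = (1 + 0.3426) / (0.21 + 0.0464 + 0.3426) ≈ 2.24140, so M₂ = 2.24140 × 633 = 1418.8062 billion.
ΔM = M₂ − M₁ = 1418.8062 − 1312.8103 = 105.9959 billion.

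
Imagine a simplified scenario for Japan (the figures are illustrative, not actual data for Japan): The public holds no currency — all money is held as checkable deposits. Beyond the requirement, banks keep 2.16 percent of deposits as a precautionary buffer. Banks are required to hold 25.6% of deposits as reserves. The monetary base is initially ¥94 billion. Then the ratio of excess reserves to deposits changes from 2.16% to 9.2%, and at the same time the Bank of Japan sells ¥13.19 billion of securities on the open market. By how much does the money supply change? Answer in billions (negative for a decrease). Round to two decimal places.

Before: m₁ = 1 / (0.256 + 0.0216) ≈ 3.60231, MB₁ = 94, so M₁ = 3.60231 × 94 ≈ 338.6171 billion.
After: m₂ = 1 / (0.256 + 0.092) ≈ 2.87356, MB₂ = 94 − 13.19 = 80.81, so M₂ = 2.87356 × 80.81 ≈ 232.2124 billion.
ΔM = M₂ − M₁ = 232.2124 − 338.6171 = -106.4047 billion.

-106.40 billion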